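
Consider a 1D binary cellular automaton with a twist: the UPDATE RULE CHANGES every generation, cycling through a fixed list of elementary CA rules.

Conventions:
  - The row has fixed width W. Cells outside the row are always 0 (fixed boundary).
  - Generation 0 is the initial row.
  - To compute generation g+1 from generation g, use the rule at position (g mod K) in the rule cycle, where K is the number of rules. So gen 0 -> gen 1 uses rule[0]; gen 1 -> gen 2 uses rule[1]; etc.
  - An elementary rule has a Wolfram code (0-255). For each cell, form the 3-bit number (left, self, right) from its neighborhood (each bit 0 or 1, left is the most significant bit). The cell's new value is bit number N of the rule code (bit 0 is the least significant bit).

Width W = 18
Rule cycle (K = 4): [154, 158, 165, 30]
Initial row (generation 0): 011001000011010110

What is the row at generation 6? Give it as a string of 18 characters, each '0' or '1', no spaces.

Answer: 111011101010111001

Derivation:
Gen 0: 011001000011010110
Gen 1 (rule 154): 110110100110000101
Gen 2 (rule 158): 100100111101001101
Gen 3 (rule 165): 100100011011000011
Gen 4 (rule 30): 111110110010100110
Gen 5 (rule 154): 111100101100011101
Gen 6 (rule 158): 111011101010111001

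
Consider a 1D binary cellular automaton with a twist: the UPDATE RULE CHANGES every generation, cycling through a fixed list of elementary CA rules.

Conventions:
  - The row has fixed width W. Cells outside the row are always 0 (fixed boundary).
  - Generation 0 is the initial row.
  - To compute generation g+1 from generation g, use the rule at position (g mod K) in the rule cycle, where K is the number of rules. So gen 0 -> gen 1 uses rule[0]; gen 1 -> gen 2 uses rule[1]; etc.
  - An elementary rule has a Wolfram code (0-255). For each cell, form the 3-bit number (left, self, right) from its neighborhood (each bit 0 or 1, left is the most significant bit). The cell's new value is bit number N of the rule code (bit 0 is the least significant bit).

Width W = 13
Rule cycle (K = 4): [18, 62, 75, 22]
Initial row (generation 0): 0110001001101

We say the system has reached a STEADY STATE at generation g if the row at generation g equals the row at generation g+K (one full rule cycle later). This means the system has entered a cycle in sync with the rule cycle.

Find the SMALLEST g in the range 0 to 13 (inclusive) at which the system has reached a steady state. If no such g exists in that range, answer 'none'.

Gen 0: 0110001001101
Gen 1 (rule 18): 1001010110000
Gen 2 (rule 62): 1111111101000
Gen 3 (rule 75): 1000000100011
Gen 4 (rule 22): 1100001110100
Gen 5 (rule 18): 0010010000010
Gen 6 (rule 62): 0111111000111
Gen 7 (rule 75): 1100001011101
Gen 8 (rule 22): 0010011000001
Gen 9 (rule 18): 0101100100010
Gen 10 (rule 62): 1111011110111
Gen 11 (rule 75): 1001010010101
Gen 12 (rule 22): 1111011110101
Gen 13 (rule 18): 0000000000000
Gen 14 (rule 62): 0000000000000
Gen 15 (rule 75): 1111111111111
Gen 16 (rule 22): 0000000000000
Gen 17 (rule 18): 0000000000000

Answer: 13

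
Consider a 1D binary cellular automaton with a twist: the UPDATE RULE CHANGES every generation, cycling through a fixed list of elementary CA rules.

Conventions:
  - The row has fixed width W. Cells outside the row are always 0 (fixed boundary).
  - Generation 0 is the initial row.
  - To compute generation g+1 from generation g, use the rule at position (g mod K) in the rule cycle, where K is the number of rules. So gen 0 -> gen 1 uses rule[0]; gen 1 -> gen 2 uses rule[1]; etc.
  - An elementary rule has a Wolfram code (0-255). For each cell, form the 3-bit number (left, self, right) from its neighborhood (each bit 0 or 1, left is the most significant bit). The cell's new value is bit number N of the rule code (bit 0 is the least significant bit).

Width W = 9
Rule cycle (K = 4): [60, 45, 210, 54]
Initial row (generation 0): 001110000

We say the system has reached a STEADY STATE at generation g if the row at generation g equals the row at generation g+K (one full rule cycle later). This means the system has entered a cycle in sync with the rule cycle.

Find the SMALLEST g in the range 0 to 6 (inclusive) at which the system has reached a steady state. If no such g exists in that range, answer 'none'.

Answer: none

Derivation:
Gen 0: 001110000
Gen 1 (rule 60): 001001000
Gen 2 (rule 45): 101001011
Gen 3 (rule 210): 000110001
Gen 4 (rule 54): 001001011
Gen 5 (rule 60): 001101110
Gen 6 (rule 45): 101011000
Gen 7 (rule 210): 000001100
Gen 8 (rule 54): 000010010
Gen 9 (rule 60): 000011011
Gen 10 (rule 45): 111010110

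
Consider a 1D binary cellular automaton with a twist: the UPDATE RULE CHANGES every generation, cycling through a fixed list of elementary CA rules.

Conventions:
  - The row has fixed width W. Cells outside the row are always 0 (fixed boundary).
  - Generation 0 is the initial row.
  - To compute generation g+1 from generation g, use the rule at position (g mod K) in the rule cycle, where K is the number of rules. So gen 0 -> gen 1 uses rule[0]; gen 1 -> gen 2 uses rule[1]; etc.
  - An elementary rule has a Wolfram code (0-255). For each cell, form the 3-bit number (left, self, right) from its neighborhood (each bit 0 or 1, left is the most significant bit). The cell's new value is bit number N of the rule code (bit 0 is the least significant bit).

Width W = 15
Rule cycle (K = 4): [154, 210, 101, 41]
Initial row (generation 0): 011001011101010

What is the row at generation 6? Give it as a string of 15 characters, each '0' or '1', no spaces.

Gen 0: 011001011101010
Gen 1 (rule 154): 110110011000001
Gen 2 (rule 210): 010011101100010
Gen 3 (rule 101): 010000110101010
Gen 4 (rule 41): 000110101010100
Gen 5 (rule 154): 001100000000010
Gen 6 (rule 210): 010110000000101

Answer: 010110000000101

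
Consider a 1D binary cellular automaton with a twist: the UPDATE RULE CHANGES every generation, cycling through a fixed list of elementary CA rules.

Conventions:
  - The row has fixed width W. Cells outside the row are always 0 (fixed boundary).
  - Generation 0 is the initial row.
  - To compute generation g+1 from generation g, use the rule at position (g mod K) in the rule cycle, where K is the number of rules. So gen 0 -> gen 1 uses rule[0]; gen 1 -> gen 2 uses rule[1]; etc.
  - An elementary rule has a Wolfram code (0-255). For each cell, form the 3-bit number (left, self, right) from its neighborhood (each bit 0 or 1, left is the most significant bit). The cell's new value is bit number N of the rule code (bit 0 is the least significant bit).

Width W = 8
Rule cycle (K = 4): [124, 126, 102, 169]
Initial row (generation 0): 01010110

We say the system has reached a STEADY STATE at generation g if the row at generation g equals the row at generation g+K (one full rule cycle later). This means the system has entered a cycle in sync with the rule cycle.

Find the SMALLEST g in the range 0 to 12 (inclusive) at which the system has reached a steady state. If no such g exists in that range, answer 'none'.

Answer: 10

Derivation:
Gen 0: 01010110
Gen 1 (rule 124): 01111111
Gen 2 (rule 126): 11000001
Gen 3 (rule 102): 01000011
Gen 4 (rule 169): 00011010
Gen 5 (rule 124): 00011111
Gen 6 (rule 126): 00110001
Gen 7 (rule 102): 01010011
Gen 8 (rule 169): 00100010
Gen 9 (rule 124): 00110011
Gen 10 (rule 126): 01111111
Gen 11 (rule 102): 10000001
Gen 12 (rule 169): 00111100
Gen 13 (rule 124): 00100110
Gen 14 (rule 126): 01111111
Gen 15 (rule 102): 10000001
Gen 16 (rule 169): 00111100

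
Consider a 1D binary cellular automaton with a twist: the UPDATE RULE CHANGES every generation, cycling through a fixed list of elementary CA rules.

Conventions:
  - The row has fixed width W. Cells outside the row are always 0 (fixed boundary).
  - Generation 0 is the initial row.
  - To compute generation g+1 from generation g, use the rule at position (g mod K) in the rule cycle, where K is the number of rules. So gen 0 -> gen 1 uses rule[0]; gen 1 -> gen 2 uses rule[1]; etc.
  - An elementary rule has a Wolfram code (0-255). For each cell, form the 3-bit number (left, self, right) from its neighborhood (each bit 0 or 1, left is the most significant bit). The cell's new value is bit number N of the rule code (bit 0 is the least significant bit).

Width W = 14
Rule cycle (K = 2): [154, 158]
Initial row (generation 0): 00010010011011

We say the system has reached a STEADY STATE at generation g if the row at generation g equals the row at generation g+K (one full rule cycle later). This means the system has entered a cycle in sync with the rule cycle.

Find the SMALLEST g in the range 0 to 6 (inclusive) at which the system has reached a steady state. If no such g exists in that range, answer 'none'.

Answer: none

Derivation:
Gen 0: 00010010011011
Gen 1 (rule 154): 00101101110010
Gen 2 (rule 158): 01101001101111
Gen 3 (rule 154): 11000111001110
Gen 4 (rule 158): 10101110111101
Gen 5 (rule 154): 00001100111000
Gen 6 (rule 158): 00011011110100
Gen 7 (rule 154): 00110011100010
Gen 8 (rule 158): 01101111010111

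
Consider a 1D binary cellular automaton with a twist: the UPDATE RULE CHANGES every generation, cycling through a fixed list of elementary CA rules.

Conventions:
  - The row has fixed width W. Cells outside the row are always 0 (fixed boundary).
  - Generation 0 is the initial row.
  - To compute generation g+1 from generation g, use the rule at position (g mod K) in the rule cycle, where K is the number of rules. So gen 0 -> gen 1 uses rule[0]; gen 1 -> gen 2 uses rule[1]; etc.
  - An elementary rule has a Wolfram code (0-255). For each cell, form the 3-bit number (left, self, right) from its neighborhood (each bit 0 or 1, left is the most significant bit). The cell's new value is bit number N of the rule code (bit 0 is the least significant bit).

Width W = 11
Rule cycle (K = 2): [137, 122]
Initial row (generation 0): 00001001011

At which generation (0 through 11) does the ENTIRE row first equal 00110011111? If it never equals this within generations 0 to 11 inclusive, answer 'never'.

Gen 0: 00001001011
Gen 1 (rule 137): 11100000010
Gen 2 (rule 122): 10110000101
Gen 3 (rule 137): 00100110000
Gen 4 (rule 122): 01011111000
Gen 5 (rule 137): 00011110011
Gen 6 (rule 122): 00110011111
Gen 7 (rule 137): 10100011110
Gen 8 (rule 122): 01010110011
Gen 9 (rule 137): 00000100010
Gen 10 (rule 122): 00001010101
Gen 11 (rule 137): 11100000000

Answer: 6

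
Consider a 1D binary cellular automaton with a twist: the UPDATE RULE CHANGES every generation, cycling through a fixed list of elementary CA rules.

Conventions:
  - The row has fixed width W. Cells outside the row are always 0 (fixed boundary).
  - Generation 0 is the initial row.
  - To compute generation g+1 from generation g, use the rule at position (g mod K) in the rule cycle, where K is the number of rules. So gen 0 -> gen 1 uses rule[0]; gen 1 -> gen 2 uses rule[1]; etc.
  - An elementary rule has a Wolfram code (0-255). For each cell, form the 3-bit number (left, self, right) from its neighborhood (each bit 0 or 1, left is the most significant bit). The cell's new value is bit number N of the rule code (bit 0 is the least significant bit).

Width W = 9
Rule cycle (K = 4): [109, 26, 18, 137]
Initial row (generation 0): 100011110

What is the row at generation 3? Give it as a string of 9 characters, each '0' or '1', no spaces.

Answer: 000010000

Derivation:
Gen 0: 100011110
Gen 1 (rule 109): 101010010
Gen 2 (rule 26): 000001101
Gen 3 (rule 18): 000010000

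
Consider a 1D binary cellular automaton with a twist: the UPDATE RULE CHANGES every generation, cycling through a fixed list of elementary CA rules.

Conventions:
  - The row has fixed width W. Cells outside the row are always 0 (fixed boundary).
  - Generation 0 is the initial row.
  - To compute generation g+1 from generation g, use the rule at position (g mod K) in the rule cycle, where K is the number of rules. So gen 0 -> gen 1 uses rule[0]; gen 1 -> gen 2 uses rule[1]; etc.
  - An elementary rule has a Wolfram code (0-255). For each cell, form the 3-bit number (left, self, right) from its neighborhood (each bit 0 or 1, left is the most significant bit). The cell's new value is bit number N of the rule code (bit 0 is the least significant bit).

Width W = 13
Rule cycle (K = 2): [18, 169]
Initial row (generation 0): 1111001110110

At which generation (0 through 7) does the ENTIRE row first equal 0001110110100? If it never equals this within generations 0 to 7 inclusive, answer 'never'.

Answer: never

Derivation:
Gen 0: 1111001110110
Gen 1 (rule 18): 0000110000001
Gen 2 (rule 169): 1110100111100
Gen 3 (rule 18): 0000011000010
Gen 4 (rule 169): 1111010011000
Gen 5 (rule 18): 0000001100100
Gen 6 (rule 169): 1111101000001
Gen 7 (rule 18): 0000000100010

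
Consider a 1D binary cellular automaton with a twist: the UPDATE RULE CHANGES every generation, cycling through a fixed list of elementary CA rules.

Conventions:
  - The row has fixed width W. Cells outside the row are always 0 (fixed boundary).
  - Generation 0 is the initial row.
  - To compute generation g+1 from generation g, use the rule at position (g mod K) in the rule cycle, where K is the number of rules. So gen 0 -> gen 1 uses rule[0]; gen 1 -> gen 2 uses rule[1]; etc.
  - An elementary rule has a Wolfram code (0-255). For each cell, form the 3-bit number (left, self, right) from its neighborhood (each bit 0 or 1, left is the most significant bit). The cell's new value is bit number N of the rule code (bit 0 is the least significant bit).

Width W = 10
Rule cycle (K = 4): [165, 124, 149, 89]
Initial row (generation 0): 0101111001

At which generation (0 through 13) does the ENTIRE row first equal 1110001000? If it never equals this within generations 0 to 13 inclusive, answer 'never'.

Gen 0: 0101111001
Gen 1 (rule 165): 0110110001
Gen 2 (rule 124): 0111111001
Gen 3 (rule 149): 0011110101
Gen 4 (rule 89): 1010010000
Gen 5 (rule 165): 1110010111
Gen 6 (rule 124): 1011011101
Gen 7 (rule 149): 1000001001
Gen 8 (rule 89): 0111100100
Gen 9 (rule 165): 0011000101
Gen 10 (rule 124): 0011100111
Gen 11 (rule 149): 1001010010
Gen 12 (rule 89): 0100001001
Gen 13 (rule 165): 0101101001

Answer: never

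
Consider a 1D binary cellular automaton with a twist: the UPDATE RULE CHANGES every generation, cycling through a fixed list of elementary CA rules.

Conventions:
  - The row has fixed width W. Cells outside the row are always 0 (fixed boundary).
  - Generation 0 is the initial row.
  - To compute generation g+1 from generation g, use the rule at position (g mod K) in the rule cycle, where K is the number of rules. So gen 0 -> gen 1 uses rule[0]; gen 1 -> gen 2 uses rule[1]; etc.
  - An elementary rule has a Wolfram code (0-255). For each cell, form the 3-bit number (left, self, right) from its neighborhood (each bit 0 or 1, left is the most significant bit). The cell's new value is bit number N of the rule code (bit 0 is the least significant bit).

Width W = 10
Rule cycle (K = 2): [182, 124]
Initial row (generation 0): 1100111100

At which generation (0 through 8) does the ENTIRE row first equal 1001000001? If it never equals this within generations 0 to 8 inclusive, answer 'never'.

Gen 0: 1100111100
Gen 1 (rule 182): 0011011010
Gen 2 (rule 124): 0011111111
Gen 3 (rule 182): 0101111110
Gen 4 (rule 124): 0111000011
Gen 5 (rule 182): 1010100100
Gen 6 (rule 124): 1111110110
Gen 7 (rule 182): 0111101001
Gen 8 (rule 124): 0100111101

Answer: never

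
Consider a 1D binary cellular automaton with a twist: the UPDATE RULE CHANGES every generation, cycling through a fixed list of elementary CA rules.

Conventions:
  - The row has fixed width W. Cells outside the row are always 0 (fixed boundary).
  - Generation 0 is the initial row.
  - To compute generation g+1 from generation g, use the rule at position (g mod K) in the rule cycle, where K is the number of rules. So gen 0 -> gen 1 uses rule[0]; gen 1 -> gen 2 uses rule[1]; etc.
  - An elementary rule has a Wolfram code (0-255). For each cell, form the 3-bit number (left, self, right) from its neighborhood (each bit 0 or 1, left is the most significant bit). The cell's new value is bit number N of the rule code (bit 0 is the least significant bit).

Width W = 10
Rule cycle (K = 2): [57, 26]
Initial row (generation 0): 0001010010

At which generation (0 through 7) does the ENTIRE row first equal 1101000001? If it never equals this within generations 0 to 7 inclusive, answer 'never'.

Answer: never

Derivation:
Gen 0: 0001010010
Gen 1 (rule 57): 1100101001
Gen 2 (rule 26): 1011000110
Gen 3 (rule 57): 0110110101
Gen 4 (rule 26): 1100100000
Gen 5 (rule 57): 1010011111
Gen 6 (rule 26): 0001110000
Gen 7 (rule 57): 1101001111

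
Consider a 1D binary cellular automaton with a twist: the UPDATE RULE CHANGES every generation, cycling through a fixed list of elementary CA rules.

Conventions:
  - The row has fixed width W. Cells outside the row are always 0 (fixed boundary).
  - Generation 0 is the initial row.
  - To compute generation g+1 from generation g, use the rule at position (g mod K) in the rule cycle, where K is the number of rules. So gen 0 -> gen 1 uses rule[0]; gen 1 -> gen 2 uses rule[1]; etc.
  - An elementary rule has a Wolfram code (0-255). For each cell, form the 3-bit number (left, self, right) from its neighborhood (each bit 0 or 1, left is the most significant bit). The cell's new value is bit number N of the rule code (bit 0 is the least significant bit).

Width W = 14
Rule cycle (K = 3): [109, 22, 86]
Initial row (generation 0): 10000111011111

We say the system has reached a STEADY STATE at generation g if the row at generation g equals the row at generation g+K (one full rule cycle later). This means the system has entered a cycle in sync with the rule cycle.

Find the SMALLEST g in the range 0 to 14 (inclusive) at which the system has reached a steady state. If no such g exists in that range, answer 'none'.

Answer: 14

Derivation:
Gen 0: 10000111011111
Gen 1 (rule 109): 10110101110001
Gen 2 (rule 22): 10000100001011
Gen 3 (rule 86): 11001110011001
Gen 4 (rule 109): 11001010011001
Gen 5 (rule 22): 00111011100111
Gen 6 (rule 86): 01001000111001
Gen 7 (rule 109): 01001010101001
Gen 8 (rule 22): 11111010101111
Gen 9 (rule 86): 00001010100001
Gen 10 (rule 109): 11101111101101
Gen 11 (rule 22): 00000000000001
Gen 12 (rule 86): 00000000000011
Gen 13 (rule 109): 11111111111011
Gen 14 (rule 22): 00000000000000
Gen 15 (rule 86): 00000000000000
Gen 16 (rule 109): 11111111111111
Gen 17 (rule 22): 00000000000000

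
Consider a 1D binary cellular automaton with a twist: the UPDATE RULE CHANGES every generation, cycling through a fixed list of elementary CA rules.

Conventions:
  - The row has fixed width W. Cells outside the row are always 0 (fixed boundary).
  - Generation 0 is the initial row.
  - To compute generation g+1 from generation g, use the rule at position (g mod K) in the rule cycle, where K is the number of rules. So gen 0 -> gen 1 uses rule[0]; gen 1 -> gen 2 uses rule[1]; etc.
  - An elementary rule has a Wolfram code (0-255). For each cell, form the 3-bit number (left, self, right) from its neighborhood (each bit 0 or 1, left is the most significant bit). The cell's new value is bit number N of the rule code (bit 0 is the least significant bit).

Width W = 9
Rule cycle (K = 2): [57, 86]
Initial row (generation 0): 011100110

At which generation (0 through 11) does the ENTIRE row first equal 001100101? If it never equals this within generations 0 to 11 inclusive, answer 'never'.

Gen 0: 011100110
Gen 1 (rule 57): 010010101
Gen 2 (rule 86): 111110101
Gen 3 (rule 57): 100001010
Gen 4 (rule 86): 110011011
Gen 5 (rule 57): 101010110
Gen 6 (rule 86): 101010011
Gen 7 (rule 57): 010101010
Gen 8 (rule 86): 110101011
Gen 9 (rule 57): 101010110
Gen 10 (rule 86): 101010011
Gen 11 (rule 57): 010101010

Answer: never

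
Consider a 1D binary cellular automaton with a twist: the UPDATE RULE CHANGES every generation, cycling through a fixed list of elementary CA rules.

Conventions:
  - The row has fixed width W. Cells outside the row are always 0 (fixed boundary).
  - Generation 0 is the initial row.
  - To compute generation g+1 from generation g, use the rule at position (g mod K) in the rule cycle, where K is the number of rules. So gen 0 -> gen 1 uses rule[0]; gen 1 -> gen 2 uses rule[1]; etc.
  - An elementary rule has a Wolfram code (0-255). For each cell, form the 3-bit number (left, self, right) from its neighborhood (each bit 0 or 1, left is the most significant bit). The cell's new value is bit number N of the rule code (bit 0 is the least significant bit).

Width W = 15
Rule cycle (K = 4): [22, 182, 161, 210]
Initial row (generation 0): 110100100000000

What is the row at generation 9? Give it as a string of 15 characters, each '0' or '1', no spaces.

Answer: 100010010000000

Derivation:
Gen 0: 110100100000000
Gen 1 (rule 22): 000111110000000
Gen 2 (rule 182): 001011101000000
Gen 3 (rule 161): 100101010011111
Gen 4 (rule 210): 011000001101111
Gen 5 (rule 22): 100100010000000
Gen 6 (rule 182): 111110111000000
Gen 7 (rule 161): 011101010011111
Gen 8 (rule 210): 101100001101111
Gen 9 (rule 22): 100010010000000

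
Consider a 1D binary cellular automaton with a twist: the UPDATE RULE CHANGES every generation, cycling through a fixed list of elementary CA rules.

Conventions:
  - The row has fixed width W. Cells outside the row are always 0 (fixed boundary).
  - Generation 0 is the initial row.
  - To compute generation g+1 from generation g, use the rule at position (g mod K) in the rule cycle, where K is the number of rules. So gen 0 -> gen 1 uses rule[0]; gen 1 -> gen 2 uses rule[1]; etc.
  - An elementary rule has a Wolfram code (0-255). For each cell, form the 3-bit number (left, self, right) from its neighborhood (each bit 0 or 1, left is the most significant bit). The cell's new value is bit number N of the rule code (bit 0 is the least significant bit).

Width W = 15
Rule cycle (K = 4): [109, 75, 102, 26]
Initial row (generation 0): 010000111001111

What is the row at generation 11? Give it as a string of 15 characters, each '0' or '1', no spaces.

Answer: 011000110011000

Derivation:
Gen 0: 010000111001111
Gen 1 (rule 109): 010110101001001
Gen 2 (rule 75): 100110000010010
Gen 3 (rule 102): 101010000110110
Gen 4 (rule 26): 000001001100101
Gen 5 (rule 109): 111101001100111
Gen 6 (rule 75): 100100011101101
Gen 7 (rule 102): 101100100110111
Gen 8 (rule 26): 001011011100100
Gen 9 (rule 109): 101111110100101
Gen 10 (rule 75): 001000010001000
Gen 11 (rule 102): 011000110011000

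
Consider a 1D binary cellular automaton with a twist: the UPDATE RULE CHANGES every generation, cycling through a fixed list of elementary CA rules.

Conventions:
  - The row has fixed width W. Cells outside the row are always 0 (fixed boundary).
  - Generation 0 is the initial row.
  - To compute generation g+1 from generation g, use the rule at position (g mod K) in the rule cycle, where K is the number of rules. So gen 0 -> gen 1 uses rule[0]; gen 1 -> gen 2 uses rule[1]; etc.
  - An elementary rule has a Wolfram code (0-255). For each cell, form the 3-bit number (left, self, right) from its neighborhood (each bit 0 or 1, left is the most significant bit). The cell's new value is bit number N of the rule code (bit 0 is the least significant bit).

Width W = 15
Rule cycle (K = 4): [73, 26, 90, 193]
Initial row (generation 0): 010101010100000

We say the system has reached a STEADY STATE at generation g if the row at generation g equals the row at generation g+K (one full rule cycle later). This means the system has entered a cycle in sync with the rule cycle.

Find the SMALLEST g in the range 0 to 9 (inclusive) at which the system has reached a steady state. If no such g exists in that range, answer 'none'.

Answer: none

Derivation:
Gen 0: 010101010100000
Gen 1 (rule 73): 000000000001111
Gen 2 (rule 26): 000000000011000
Gen 3 (rule 90): 000000000111100
Gen 4 (rule 193): 111111110011101
Gen 5 (rule 73): 100000010010100
Gen 6 (rule 26): 010000101100010
Gen 7 (rule 90): 101001001110101
Gen 8 (rule 193): 000000000110000
Gen 9 (rule 73): 111111110110111
Gen 10 (rule 26): 100000000100100
Gen 11 (rule 90): 010000001011010
Gen 12 (rule 193): 000111100001000
Gen 13 (rule 73): 110100101100011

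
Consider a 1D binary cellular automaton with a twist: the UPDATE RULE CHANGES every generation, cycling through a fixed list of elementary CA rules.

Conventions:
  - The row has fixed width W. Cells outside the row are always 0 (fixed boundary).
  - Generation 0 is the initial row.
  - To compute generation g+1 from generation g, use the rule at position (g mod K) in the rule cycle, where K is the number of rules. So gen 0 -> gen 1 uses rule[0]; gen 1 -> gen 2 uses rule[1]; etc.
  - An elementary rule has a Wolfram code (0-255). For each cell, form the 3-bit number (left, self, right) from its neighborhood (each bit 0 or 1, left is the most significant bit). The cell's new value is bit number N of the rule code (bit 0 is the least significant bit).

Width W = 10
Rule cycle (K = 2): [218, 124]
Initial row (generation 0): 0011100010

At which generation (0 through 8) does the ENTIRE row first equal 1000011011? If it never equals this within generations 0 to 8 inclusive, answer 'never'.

Answer: 6

Derivation:
Gen 0: 0011100010
Gen 1 (rule 218): 0111110101
Gen 2 (rule 124): 0100011111
Gen 3 (rule 218): 1010111111
Gen 4 (rule 124): 1111100001
Gen 5 (rule 218): 1111110010
Gen 6 (rule 124): 1000011011
Gen 7 (rule 218): 0100111011
Gen 8 (rule 124): 0110101111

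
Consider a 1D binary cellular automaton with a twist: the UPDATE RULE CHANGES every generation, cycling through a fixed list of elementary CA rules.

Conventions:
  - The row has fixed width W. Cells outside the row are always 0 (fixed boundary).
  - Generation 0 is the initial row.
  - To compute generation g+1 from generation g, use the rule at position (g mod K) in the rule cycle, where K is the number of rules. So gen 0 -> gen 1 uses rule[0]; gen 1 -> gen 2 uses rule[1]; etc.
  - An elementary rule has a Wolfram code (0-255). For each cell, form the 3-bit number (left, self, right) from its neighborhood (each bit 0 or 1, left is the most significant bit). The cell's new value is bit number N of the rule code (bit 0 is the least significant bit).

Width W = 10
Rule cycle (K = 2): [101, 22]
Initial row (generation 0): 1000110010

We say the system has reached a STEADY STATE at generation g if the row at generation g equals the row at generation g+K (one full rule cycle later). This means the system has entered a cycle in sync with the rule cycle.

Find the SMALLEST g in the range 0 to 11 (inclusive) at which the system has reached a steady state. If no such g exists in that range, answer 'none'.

Answer: 10

Derivation:
Gen 0: 1000110010
Gen 1 (rule 101): 1010010010
Gen 2 (rule 22): 1011111111
Gen 3 (rule 101): 1100000001
Gen 4 (rule 22): 0010000011
Gen 5 (rule 101): 1010111001
Gen 6 (rule 22): 1010000111
Gen 7 (rule 101): 1110110001
Gen 8 (rule 22): 0000001011
Gen 9 (rule 101): 1111101101
Gen 10 (rule 22): 0000000001
Gen 11 (rule 101): 1111111101
Gen 12 (rule 22): 0000000001
Gen 13 (rule 101): 1111111101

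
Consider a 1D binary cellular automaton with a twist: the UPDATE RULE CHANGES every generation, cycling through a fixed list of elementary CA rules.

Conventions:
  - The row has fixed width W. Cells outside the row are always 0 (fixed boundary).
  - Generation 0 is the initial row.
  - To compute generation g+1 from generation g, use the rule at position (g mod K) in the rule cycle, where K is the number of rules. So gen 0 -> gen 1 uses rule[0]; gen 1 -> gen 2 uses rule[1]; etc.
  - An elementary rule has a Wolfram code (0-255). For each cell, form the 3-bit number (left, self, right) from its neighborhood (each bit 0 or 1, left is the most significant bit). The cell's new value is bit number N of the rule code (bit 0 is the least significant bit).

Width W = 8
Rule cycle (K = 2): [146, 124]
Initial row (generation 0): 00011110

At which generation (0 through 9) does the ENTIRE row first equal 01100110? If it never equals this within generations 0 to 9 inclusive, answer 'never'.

Gen 0: 00011110
Gen 1 (rule 146): 00101101
Gen 2 (rule 124): 00111111
Gen 3 (rule 146): 01011110
Gen 4 (rule 124): 01110011
Gen 5 (rule 146): 10101100
Gen 6 (rule 124): 11111110
Gen 7 (rule 146): 01111101
Gen 8 (rule 124): 01000111
Gen 9 (rule 146): 10101010

Answer: never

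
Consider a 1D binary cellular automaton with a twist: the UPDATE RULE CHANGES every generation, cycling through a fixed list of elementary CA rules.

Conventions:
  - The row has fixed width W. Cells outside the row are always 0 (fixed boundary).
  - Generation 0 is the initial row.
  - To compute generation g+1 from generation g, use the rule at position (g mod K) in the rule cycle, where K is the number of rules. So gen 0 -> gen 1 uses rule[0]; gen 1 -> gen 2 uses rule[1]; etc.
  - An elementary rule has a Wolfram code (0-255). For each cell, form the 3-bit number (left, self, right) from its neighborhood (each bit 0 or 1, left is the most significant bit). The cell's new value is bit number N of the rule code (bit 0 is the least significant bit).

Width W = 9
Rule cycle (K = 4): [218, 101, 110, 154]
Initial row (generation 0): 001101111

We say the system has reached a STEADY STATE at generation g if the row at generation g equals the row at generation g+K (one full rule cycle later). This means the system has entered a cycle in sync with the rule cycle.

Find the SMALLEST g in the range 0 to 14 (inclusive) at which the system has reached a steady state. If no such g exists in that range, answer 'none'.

Answer: 2

Derivation:
Gen 0: 001101111
Gen 1 (rule 218): 011101111
Gen 2 (rule 101): 000110001
Gen 3 (rule 110): 001110011
Gen 4 (rule 154): 011101110
Gen 5 (rule 218): 111101111
Gen 6 (rule 101): 000110001
Gen 7 (rule 110): 001110011
Gen 8 (rule 154): 011101110
Gen 9 (rule 218): 111101111
Gen 10 (rule 101): 000110001
Gen 11 (rule 110): 001110011
Gen 12 (rule 154): 011101110
Gen 13 (rule 218): 111101111
Gen 14 (rule 101): 000110001
Gen 15 (rule 110): 001110011
Gen 16 (rule 154): 011101110
Gen 17 (rule 218): 111101111
Gen 18 (rule 101): 000110001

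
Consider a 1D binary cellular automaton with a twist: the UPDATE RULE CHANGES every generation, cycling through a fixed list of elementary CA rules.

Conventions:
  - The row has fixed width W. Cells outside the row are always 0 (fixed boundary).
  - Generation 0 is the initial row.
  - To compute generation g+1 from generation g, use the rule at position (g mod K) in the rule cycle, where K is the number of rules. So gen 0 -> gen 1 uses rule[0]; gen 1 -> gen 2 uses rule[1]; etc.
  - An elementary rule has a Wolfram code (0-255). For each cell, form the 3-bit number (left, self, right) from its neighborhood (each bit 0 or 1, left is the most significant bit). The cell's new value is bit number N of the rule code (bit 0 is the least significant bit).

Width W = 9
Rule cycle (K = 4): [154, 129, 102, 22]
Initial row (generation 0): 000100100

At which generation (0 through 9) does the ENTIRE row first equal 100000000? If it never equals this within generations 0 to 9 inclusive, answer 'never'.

Gen 0: 000100100
Gen 1 (rule 154): 001011010
Gen 2 (rule 129): 100000000
Gen 3 (rule 102): 100000000
Gen 4 (rule 22): 110000000
Gen 5 (rule 154): 101000000
Gen 6 (rule 129): 000011111
Gen 7 (rule 102): 000100001
Gen 8 (rule 22): 001110011
Gen 9 (rule 154): 011101110

Answer: 2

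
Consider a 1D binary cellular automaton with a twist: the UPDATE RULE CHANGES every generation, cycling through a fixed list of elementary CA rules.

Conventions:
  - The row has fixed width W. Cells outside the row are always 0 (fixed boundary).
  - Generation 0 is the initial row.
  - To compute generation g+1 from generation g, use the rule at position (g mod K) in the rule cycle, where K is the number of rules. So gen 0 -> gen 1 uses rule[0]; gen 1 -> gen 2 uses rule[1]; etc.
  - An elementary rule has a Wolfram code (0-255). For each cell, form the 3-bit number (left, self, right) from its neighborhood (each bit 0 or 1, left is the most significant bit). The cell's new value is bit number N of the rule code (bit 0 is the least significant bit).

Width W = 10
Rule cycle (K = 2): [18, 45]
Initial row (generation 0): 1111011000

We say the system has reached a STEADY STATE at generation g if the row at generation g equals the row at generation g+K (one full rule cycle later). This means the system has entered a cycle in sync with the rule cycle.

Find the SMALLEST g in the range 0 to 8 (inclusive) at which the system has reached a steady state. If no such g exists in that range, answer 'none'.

Answer: 3

Derivation:
Gen 0: 1111011000
Gen 1 (rule 18): 0000000100
Gen 2 (rule 45): 1111110101
Gen 3 (rule 18): 0000000000
Gen 4 (rule 45): 1111111111
Gen 5 (rule 18): 0000000000
Gen 6 (rule 45): 1111111111
Gen 7 (rule 18): 0000000000
Gen 8 (rule 45): 1111111111
Gen 9 (rule 18): 0000000000
Gen 10 (rule 45): 1111111111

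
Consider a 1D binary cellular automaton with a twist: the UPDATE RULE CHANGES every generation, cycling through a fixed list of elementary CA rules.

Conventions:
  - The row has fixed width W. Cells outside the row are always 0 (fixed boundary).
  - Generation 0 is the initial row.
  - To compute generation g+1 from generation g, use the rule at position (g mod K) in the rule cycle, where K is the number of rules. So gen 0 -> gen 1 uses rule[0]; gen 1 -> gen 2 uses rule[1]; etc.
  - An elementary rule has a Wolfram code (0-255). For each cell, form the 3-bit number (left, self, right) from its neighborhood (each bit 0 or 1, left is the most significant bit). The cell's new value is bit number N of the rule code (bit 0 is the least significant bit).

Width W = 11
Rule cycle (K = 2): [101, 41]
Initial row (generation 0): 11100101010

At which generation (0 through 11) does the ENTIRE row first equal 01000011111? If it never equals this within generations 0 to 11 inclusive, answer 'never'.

Gen 0: 11100101010
Gen 1 (rule 101): 00100111110
Gen 2 (rule 41): 10000100000
Gen 3 (rule 101): 10110101111
Gen 4 (rule 41): 01101011000
Gen 5 (rule 101): 00111101011
Gen 6 (rule 41): 10100010110
Gen 7 (rule 101): 11101011010
Gen 8 (rule 41): 10010110100
Gen 9 (rule 101): 10011011101
Gen 10 (rule 41): 00010110010
Gen 11 (rule 101): 11011010010

Answer: never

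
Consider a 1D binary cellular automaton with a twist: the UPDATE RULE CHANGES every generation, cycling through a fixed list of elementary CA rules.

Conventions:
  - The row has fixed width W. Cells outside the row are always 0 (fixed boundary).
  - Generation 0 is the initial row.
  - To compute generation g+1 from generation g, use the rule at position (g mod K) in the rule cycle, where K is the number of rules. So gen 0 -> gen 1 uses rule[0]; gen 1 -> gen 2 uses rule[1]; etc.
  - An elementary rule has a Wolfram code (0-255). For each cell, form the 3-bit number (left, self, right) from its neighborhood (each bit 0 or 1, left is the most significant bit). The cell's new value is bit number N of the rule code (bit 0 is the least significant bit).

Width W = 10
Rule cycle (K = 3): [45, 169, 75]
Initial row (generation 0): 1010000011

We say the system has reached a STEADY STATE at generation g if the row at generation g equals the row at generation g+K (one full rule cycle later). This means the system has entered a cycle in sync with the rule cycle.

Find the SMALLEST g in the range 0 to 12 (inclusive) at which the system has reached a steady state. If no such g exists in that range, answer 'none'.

Gen 0: 1010000011
Gen 1 (rule 45): 1110111010
Gen 2 (rule 169): 1101110100
Gen 3 (rule 75): 1101010001
Gen 4 (rule 45): 1011110101
Gen 5 (rule 169): 0111101010
Gen 6 (rule 75): 1100100000
Gen 7 (rule 45): 1000101111
Gen 8 (rule 169): 0010011110
Gen 9 (rule 75): 1100110010
Gen 10 (rule 45): 1000100010
Gen 11 (rule 169): 0010001000
Gen 12 (rule 75): 1100110011
Gen 13 (rule 45): 1000100010
Gen 14 (rule 169): 0010001000
Gen 15 (rule 75): 1100110011

Answer: 10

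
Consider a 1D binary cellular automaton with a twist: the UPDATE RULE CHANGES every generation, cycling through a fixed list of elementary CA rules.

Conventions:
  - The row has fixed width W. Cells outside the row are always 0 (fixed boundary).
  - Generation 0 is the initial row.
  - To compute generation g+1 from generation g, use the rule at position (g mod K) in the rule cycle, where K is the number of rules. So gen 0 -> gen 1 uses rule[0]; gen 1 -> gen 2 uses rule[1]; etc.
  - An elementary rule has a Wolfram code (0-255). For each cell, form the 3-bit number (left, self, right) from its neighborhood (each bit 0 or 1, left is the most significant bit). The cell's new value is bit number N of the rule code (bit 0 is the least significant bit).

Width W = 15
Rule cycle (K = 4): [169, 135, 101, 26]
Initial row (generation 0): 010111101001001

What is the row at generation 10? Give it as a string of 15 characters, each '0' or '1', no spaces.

Answer: 110001111111100

Derivation:
Gen 0: 010111101001001
Gen 1 (rule 169): 001111010000000
Gen 2 (rule 135): 110110010111111
Gen 3 (rule 101): 011010011000001
Gen 4 (rule 26): 110001110100010
Gen 5 (rule 169): 100101101001000
Gen 6 (rule 135): 101100001011011
Gen 7 (rule 101): 110101101101101
Gen 8 (rule 26): 100001001001000
Gen 9 (rule 169): 001100000000011
Gen 10 (rule 135): 110001111111100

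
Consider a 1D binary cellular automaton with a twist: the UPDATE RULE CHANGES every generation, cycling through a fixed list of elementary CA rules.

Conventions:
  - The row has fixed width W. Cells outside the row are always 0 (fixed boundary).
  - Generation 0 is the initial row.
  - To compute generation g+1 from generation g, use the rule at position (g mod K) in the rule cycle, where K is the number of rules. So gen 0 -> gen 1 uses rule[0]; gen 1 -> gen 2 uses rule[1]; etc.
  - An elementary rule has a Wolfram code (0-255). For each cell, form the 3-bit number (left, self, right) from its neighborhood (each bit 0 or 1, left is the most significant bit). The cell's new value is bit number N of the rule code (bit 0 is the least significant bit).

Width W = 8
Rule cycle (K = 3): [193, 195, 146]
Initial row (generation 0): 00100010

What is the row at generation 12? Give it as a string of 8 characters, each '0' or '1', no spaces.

Gen 0: 00100010
Gen 1 (rule 193): 10001000
Gen 2 (rule 195): 00110011
Gen 3 (rule 146): 01001100
Gen 4 (rule 193): 00000101
Gen 5 (rule 195): 11111000
Gen 6 (rule 146): 01110100
Gen 7 (rule 193): 00110001
Gen 8 (rule 195): 11010110
Gen 9 (rule 146): 00000001
Gen 10 (rule 193): 11111100
Gen 11 (rule 195): 01111101
Gen 12 (rule 146): 10111000

Answer: 10111000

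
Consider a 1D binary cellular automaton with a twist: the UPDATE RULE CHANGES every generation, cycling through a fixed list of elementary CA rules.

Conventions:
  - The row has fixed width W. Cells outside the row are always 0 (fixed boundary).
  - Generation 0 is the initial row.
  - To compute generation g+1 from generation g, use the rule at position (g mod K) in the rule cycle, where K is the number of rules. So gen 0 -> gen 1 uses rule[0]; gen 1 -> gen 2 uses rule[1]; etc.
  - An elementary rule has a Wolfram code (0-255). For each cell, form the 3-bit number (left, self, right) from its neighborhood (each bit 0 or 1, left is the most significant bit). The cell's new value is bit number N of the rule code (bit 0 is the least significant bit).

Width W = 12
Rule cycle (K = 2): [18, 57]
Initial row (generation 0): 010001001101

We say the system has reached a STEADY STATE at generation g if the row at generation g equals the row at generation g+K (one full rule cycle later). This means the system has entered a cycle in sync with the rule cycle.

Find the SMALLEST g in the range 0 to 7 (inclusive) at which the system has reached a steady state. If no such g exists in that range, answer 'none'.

Gen 0: 010001001101
Gen 1 (rule 18): 101010110000
Gen 2 (rule 57): 010101101111
Gen 3 (rule 18): 100000000000
Gen 4 (rule 57): 011111111111
Gen 5 (rule 18): 100000000000
Gen 6 (rule 57): 011111111111
Gen 7 (rule 18): 100000000000
Gen 8 (rule 57): 011111111111
Gen 9 (rule 18): 100000000000

Answer: 3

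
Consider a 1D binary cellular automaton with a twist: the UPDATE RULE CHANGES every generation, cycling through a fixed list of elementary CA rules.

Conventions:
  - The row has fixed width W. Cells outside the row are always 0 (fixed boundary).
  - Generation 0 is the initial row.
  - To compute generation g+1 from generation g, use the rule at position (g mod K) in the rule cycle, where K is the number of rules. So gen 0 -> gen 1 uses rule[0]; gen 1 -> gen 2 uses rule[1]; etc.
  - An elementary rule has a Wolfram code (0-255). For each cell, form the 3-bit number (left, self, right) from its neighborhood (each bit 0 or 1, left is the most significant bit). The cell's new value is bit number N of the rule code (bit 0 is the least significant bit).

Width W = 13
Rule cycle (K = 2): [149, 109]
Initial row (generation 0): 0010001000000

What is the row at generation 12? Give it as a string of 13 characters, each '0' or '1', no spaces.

Answer: 1100111111111

Derivation:
Gen 0: 0010001000000
Gen 1 (rule 149): 1011101111111
Gen 2 (rule 109): 1110111000001
Gen 3 (rule 149): 0100010111101
Gen 4 (rule 109): 0101011100111
Gen 5 (rule 149): 0101001010010
Gen 6 (rule 109): 0111001110010
Gen 7 (rule 149): 0010100101011
Gen 8 (rule 109): 1011100111111
Gen 9 (rule 149): 1001010011110
Gen 10 (rule 109): 1001110010010
Gen 11 (rule 149): 1100101011011
Gen 12 (rule 109): 1100111111111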